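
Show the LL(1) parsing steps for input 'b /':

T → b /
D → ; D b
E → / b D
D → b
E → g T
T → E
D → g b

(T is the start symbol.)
LL(1) parsing maintains a stack (initially the start symbol over $) and the input. At each step: if the stack top is a terminal, match it against the current input token; if it is a non-terminal N, replace it with the RHS of M[N, lookahead] (the unique production whose predict set contains the lookahead).

Stack is shown with the top on the left.

Stack  Input  Action
--------------------
T $    b / $  output T → b /
b / $  b / $  match 'b'
/ $    / $    match '/'
$      $      accept

The string is accepted.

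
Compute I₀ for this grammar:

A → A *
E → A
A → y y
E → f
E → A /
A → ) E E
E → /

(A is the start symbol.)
First, augment the grammar with A' → A
I₀ = CLOSURE({ [A' → . A] }):
  [A' → . A] has the dot before A: add [A → . A *], [A → . y y], [A → . ) E E]
No further items can be added.

I₀ = { [A → . ) E E], [A → . A *], [A → . y y], [A' → . A] }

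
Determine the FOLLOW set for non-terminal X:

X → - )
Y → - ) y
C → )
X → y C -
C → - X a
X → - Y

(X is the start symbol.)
{ $, 'a' }

To compute FOLLOW(X), find every occurrence of X on a right-hand side N → α X β: add FIRST(β) \ {ε}, and if β is empty or nullable also add FOLLOW(N). Iterate to a fixed point.

X is the start symbol, so $ ∈ FOLLOW(X).
In C → - X a: X is followed by a, add FIRST(a) \ {ε} = { 'a' }

Taking the union: FOLLOW(X) = { $, 'a' }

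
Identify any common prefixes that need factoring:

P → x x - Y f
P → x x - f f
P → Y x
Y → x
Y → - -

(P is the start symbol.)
Left-factoring is needed when two productions for the same non-terminal
share a common prefix on the right-hand side.

Productions for P:
  P → x x - Y f
  P → x x - f f
  P → Y x
Productions for Y:
  Y → x
  Y → - -

Found common prefix 'x x -' in productions for P

Answer: Yes, P has productions with common prefix 'x x -'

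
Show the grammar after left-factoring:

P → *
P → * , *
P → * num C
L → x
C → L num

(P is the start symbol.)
P → * P'
P' → ε
P' → , *
P' → num C
L → x
C → L num

Left-factoring transforms A → αβ₁ | αβ₂ into A → αA' and A' → β₁ | β₂
(α is the longest common prefix among the alternatives). Repeat until
no nonterminal has two alternatives with a common prefix.

Round 1: P has alternatives sharing prefix '*'. Introduce P': P → * P'
  Add: P' → ε
  Add: P' → , *
  Add: P' → num C

No remaining common prefixes — done.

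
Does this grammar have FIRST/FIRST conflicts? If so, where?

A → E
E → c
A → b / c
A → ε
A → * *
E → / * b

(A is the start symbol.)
No FIRST/FIRST conflicts.

FIRST sets of the non-terminals at (or reachable through a nullable prefix from) the front of some alternative:
  FIRST(E) = { '/', 'c' }

Productions for A:
  A → E: FIRST = { '/', 'c' }
  A → b / c: FIRST = { 'b' }
  A → ε: FIRST = { ε }
  A → * *: FIRST = { '*' }
Productions for E:
  E → c: FIRST = { 'c' }
  E → / * b: FIRST = { '/' }

All alternatives of each non-terminal have pairwise disjoint FIRST sets.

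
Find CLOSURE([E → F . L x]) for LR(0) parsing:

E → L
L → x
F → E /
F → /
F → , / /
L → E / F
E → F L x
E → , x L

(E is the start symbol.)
{ [E → . , x L], [E → . F L x], [E → . L], [E → F . L x], [F → . , / /], [F → . /], [F → . E /], [L → . E / F], [L → . x] }

To compute CLOSURE, for each item [A → α.Bβ] where B is a non-terminal, add [B → .γ] for all productions B → γ; repeat for the newly added items until nothing changes.

Start with: [E → F . L x]
  [E → F . L x] has the dot before L: add [L → . x], [L → . E / F]
  [L → . E / F] has the dot before E: add [E → . L], [E → . F L x], [E → . , x L]
  [E → . F L x] has the dot before F: add [F → . E /], [F → . /], [F → . , / /]
No further items can be added.

CLOSURE = { [E → . , x L], [E → . F L x], [E → . L], [E → F . L x], [F → . , / /], [F → . /], [F → . E /], [L → . E / F], [L → . x] }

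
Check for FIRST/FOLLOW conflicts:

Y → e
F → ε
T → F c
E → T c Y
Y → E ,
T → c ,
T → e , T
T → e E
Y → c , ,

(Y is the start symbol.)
Nullable non-terminals: F.
F has a nullable alternative but only one production, so nothing to check.

E, T, Y have no nullable alternative, so no FIRST/FOLLOW check is needed there.

No FIRST/FOLLOW conflicts found.

Answer: No FIRST/FOLLOW conflicts.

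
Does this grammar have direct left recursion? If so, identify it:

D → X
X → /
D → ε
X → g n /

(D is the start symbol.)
No direct left recursion

Direct left recursion occurs when N → N α for some non-terminal N (the right-hand side begins with the left-hand side itself).

D → X: starts with X
X → /: starts with '/'
D → ε: starts with ε
X → g n /: starts with g

No direct left recursion found.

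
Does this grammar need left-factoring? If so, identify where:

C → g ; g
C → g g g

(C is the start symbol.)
Left-factoring is needed when two productions for the same non-terminal
share a common prefix on the right-hand side.

Productions for C:
  C → g ; g
  C → g g g

Found common prefix 'g' in productions for C

Answer: Yes, C has productions with common prefix 'g'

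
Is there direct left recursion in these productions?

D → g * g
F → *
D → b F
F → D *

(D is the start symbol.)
Direct left recursion occurs when N → N α for some non-terminal N (the right-hand side begins with the left-hand side itself).

D → g * g: starts with g
F → *: starts with '*'
D → b F: starts with b
F → D *: starts with D

No direct left recursion found.

Answer: No direct left recursion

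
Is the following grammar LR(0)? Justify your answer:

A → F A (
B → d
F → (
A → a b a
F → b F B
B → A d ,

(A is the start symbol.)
Augment with A' → A and build the canonical LR(0) collection (I0 = CLOSURE({[A' → . A]}), then GOTO on every symbol after a dot until no new states appear). It has 16 states:
  I0: { [A → . F A (], [A → . a b a], [A' → . A], [F → . (], [F → . b F B] }  — shift
  I1: { [F → ( .] }  — reduce
  I2: { [A' → A .] }  — accept
  I3: { [A → . F A (], [A → . a b a], [A → F . A (], [F → . (], [F → . b F B] }  — shift
  I4: { [A → a . b a] }  — shift
  I5: { [F → . (], [F → . b F B], [F → b . F B] }  — shift
  I6: { [A → . F A (], [A → . a b a], [B → . A d ,], [B → . d], [F → . (], [F → . b F B], [F → b F . B] }  — shift
  I7: { [B → A . d ,] }  — shift
  I8: { [F → b F B .] }  — reduce
  I9: { [B → d .] }  — reduce
  I10: { [B → A d . ,] }  — shift
  I11: { [B → A d , .] }  — reduce
  I12: { [A → a b . a] }  — shift
  I13: { [A → a b a .] }  — reduce
  I14: { [A → F A . (] }  — shift
  I15: { [A → F A ( .] }  — reduce

Every state is either a pure shift/goto state or contains exactly one complete item and nothing to shift — no conflicts. The grammar is LR(0).

Answer: Yes, the grammar is LR(0)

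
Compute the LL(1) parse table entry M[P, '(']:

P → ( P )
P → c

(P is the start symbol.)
P → ( P )

To find M[P, '('], we find productions for P where '(' is in the predict set (PREDICT(N → α) = (FIRST(α) \ {ε}) ∪ (FOLLOW(N) if α ⇒* ε)).

P → ( P ): PREDICT = { '(' }
  '(' is in predict set, so this production goes in M[P, '(']
P → c: PREDICT = { 'c' }

M[P, '('] = P → ( P )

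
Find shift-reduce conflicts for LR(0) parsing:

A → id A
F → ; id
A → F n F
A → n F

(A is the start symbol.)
No shift-reduce conflicts

A shift-reduce conflict occurs when an LR(0) state has both:
  - a complete (reduce) item [A → α .] (dot at the end), and
  - a shift item [B → β . c γ] (dot before a terminal).

Augment with A' → A and build the canonical LR(0) collection (I0 = CLOSURE({[A' → . A]}), then GOTO on every symbol after a dot until no new states appear). It has 11 states:
  I0: { [A → . F n F], [A → . id A], [A → . n F], [A' → . A], [F → . ; id] }  — shift
  I1: { [F → ; . id] }  — shift
  I2: { [A' → A .] }  — accept
  I3: { [A → F . n F] }  — shift
  I4: { [A → . F n F], [A → . id A], [A → . n F], [A → id . A], [F → . ; id] }  — shift
  I5: { [A → n . F], [F → . ; id] }  — shift
  I6: { [A → n F .] }  — reduce
  I7: { [A → id A .] }  — reduce
  I8: { [A → F n . F], [F → . ; id] }  — shift
  I9: { [A → F n F .] }  — reduce
  I10: { [F → ; id .] }  — reduce

No state contains both a complete item and a shift item.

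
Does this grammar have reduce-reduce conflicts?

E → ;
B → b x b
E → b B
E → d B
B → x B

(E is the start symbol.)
No reduce-reduce conflicts

A reduce-reduce conflict occurs when an LR(0) state has two complete items [A → α .] and [B → β .] — both call for a reduction, and with no lookahead the parser cannot choose between them.

Augment with E' → E and build the canonical LR(0) collection (I0 = CLOSURE({[E' → . E]}), then GOTO on every symbol after a dot until no new states appear). It has 12 states:
  I0: { [E → . ;], [E → . b B], [E → . d B], [E' → . E] }  — shift
  I1: { [E → ; .] }  — reduce
  I2: { [E' → E .] }  — accept
  I3: { [B → . b x b], [B → . x B], [E → b . B] }  — shift
  I4: { [B → . b x b], [B → . x B], [E → d . B] }  — shift
  I5: { [E → d B .] }  — reduce
  I6: { [B → b . x b] }  — shift
  I7: { [B → . b x b], [B → . x B], [B → x . B] }  — shift
  I8: { [B → x B .] }  — reduce
  I9: { [B → b x . b] }  — shift
  I10: { [B → b x b .] }  — reduce
  I11: { [E → b B .] }  — reduce

No state contains more than one complete item.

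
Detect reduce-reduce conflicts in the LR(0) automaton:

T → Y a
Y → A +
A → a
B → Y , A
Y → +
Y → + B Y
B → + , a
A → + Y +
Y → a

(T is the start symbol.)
Augment with T' → T and build the canonical LR(0) collection (I0 = CLOSURE({[T' → . T]}), then GOTO on every symbol after a dot until no new states appear). It has 20 states:
  I0: { [A → . + Y +], [A → . a], [T → . Y a], [T' → . T], [Y → . + B Y], [Y → . +], [Y → . A +], [Y → . a] }  — shift
  I1: { [A → + . Y +], [A → . + Y +], [A → . a], [B → . + , a], [B → . Y , A], [Y → + . B Y], [Y → + .], [Y → . + B Y], [Y → . +], [Y → . A +], [Y → . a] }  — shift, reduce
  I2: { [Y → A . +] }  — shift
  I3: { [T' → T .] }  — accept
  I4: { [T → Y . a] }  — shift
  I5: { [A → a .], [Y → a .] }  — 2 reduces
  I6: { [T → Y a .] }  — reduce
  I7: { [Y → A + .] }  — reduce
  I8: { [A → + . Y +], [A → . + Y +], [A → . a], [B → + . , a], [B → . + , a], [B → . Y , A], [Y → + . B Y], [Y → + .], [Y → . + B Y], [Y → . +], [Y → . A +], [Y → . a] }  — shift, reduce
  I9: { [A → . + Y +], [A → . a], [Y → + B . Y], [Y → . + B Y], [Y → . +], [Y → . A +], [Y → . a] }  — shift
  I10: { [A → + Y . +], [B → Y . , A] }  — shift
  I11: { [A → + Y + .] }  — reduce
  I12: { [A → . + Y +], [A → . a], [B → Y , . A] }  — shift
  I13: { [A → + . Y +], [A → . + Y +], [A → . a], [Y → . + B Y], [Y → . +], [Y → . A +], [Y → . a] }  — shift
  I14: { [B → Y , A .] }  — reduce
  I15: { [A → a .] }  — reduce
  I16: { [A → + Y . +] }  — shift
  I17: { [Y → + B Y .] }  — reduce
  I18: { [B → + , . a] }  — shift
  I19: { [B → + , a .] }  — reduce

I5 contains complete items [A → a .], [Y → a .] — reduce-reduce conflict.

Answer: Yes — I5: [A → a .] vs [Y → a .]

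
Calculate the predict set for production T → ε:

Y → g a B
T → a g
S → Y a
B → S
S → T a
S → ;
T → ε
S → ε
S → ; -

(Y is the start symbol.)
{ 'a' }

PREDICT(T → ε) = (FIRST(RHS) \ {ε}) ∪ (FOLLOW(T) if ε ∈ FIRST(RHS), i.e. RHS ⇒* ε)
The right-hand side is ε (FIRST(ε) = { ε }), so the predict set is FOLLOW(T) = { 'a' }
PREDICT(T → ε) = { 'a' }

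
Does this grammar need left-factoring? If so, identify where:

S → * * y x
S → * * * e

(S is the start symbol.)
Yes, S has productions with common prefix '* *'

Left-factoring is needed when two productions for the same non-terminal
share a common prefix on the right-hand side.

Productions for S:
  S → * * y x
  S → * * * e

Found common prefix '* *' in productions for S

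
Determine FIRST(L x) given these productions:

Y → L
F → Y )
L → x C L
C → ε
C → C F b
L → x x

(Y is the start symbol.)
{ 'x' }

FIRST sets of the non-terminals involved (from the grammar, by fixed-point iteration):
  FIRST(L) = { 'x' }

To compute FIRST(L x), process the symbols left to right:
Symbol L is a non-terminal. Add FIRST(L) \ {ε} = { 'x' }
L is not nullable (ε ∉ FIRST(L)), so stop here.
FIRST(L x) = { 'x' }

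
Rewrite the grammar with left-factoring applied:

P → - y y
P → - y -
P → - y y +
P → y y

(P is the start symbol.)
P → - y P'
P' → y P''
P'' → ε
P'' → +
P' → -
P → y y

Left-factoring transforms A → αβ₁ | αβ₂ into A → αA' and A' → β₁ | β₂
(α is the longest common prefix among the alternatives). Repeat until
no nonterminal has two alternatives with a common prefix.

Round 1: P has alternatives sharing prefix '- y'. Introduce P': P → - y P'
  Add: P' → y
  Add: P' → -
  Add: P' → y +

Round 2: P' has alternatives sharing prefix 'y'. Introduce P'': P' → y P''
  Add: P'' → ε
  Add: P'' → +

No remaining common prefixes — done.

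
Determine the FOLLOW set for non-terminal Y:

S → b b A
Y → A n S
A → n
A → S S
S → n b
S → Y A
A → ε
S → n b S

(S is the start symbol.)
{ $, 'b', 'n' }

To compute FOLLOW(Y), find every occurrence of Y on a right-hand side N → α Y β: add FIRST(β) \ {ε}, and if β is empty or nullable also add FOLLOW(N). Iterate to a fixed point.

In S → Y A: Y is followed by A, add FIRST(A) \ {ε} = { 'b', 'n' }
  A is nullable, so also add FOLLOW(S)

The FOLLOW sets referred to above (computed the same way, to a fixed point):
  FOLLOW(S) = { $, 'b', 'n' }

Taking the union: FOLLOW(Y) = { $, 'b', 'n' }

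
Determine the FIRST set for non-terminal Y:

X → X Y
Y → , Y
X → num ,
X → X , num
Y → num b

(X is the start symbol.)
{ ',', 'num' }

To compute FIRST(Y), examine every production with Y on the left-hand side, reading each right-hand side left to right until a non-nullable symbol is reached.

From Y → , Y:
  - ',' is a terminal: add ',' and stop
From Y → num b:
  - num is a terminal: add 'num' and stop

Collecting: FIRST(Y) = { ',', 'num' }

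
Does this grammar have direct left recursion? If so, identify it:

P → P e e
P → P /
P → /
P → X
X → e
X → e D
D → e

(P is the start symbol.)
Yes, P is left-recursive

P → P e e: LEFT RECURSIVE (starts with P)
P → P /: LEFT RECURSIVE (starts with P)
P → /: starts with '/'
P → X: starts with X
X → e: starts with e
X → e D: starts with e
D → e: starts with e

The grammar has direct left recursion on: P.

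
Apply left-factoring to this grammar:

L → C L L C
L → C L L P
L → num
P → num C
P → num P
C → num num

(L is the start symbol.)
L → C L L L'
L' → C
L' → P
L → num
P → num P'
P' → C
P' → P
C → num num

Left-factoring transforms A → αβ₁ | αβ₂ into A → αA' and A' → β₁ | β₂
(α is the longest common prefix among the alternatives). Repeat until
no nonterminal has two alternatives with a common prefix.

Round 1: L has alternatives sharing prefix 'C L L'. Introduce L': L → C L L L'
  Add: L' → C
  Add: L' → P

Round 2: P has alternatives sharing prefix 'num'. Introduce P': P → num P'
  Add: P' → C
  Add: P' → P

No remaining common prefixes — done.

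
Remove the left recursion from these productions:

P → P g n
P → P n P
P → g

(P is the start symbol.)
P → g P'
P' → g n P'
P' → n P P'
P' → ε

P is directly left-recursive. The standard transformation for
  A → A α₁ | ... | A α_m | β₁ | ... | β_n
is
  A  → β₁ A' | ... | β_n A'
  A' → α₁ A' | ... | α_m A' | ε

P → g becomes P → g P'
P → P g n becomes P' → g n P'
P → P n P becomes P' → n P P'
Add P' → ε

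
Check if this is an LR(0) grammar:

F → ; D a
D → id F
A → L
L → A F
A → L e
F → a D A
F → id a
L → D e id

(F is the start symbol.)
A grammar is LR(0) if no state in the canonical LR(0) collection has:
  - both a shift item (dot before a terminal) and a complete item (shift-reduce conflict), or
  - two or more complete items (reduce-reduce conflict; the accept item [F' → F .] counts as a complete item here).

Augment with F' → F and build the canonical LR(0) collection (I0 = CLOSURE({[F' → . F]}), then GOTO on every symbol after a dot until no new states appear). It has 18 states:
  I0: { [F → . ; D a], [F → . a D A], [F → . id a], [F' → . F] }  — shift
  I1: { [D → . id F], [F → ; . D a] }  — shift
  I2: { [F' → F .] }  — accept
  I3: { [D → . id F], [F → a . D A] }  — shift
  I4: { [F → id . a] }  — shift
  I5: { [F → id a .] }  — reduce
  I6: { [A → . L e], [A → . L], [D → . id F], [F → a D . A], [L → . A F], [L → . D e id] }  — shift
  I7: { [D → id . F], [F → . ; D a], [F → . a D A], [F → . id a] }  — shift
  I8: { [D → id F .] }  — reduce
  I9: { [F → . ; D a], [F → . a D A], [F → . id a], [F → a D A .], [L → A . F] }  — shift, reduce
  I10: { [L → D . e id] }  — shift
  I11: { [A → L . e], [A → L .] }  — shift, reduce
  I12: { [A → L e .] }  — reduce
  I13: { [L → D e . id] }  — shift
  I14: { [L → D e id .] }  — reduce
  I15: { [L → A F .] }  — reduce
  I16: { [F → ; D . a] }  — shift
  I17: { [F → ; D a .] }  — reduce

Conflict in state I9:
  Shift-reduce conflict between [F → a D A .] and [F → . ; D a]
So the grammar is NOT LR(0).

Answer: No. Shift-reduce conflict between [F → a D A .] and [F → . ; D a]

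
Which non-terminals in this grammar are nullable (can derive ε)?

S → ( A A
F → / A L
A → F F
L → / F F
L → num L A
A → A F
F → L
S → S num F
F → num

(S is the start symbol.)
There are no ε-productions, so no non-terminal can derive ε.
No non-terminals are nullable.

Answer: None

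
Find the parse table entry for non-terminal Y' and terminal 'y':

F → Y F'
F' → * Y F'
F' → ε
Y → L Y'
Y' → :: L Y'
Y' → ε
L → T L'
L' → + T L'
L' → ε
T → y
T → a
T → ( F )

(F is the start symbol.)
Empty (error entry)

To find M[Y', 'y'], we find productions for Y' where 'y' is in the predict set (PREDICT(N → α) = (FIRST(α) \ {ε}) ∪ (FOLLOW(N) if α ⇒* ε)).

Relevant sets:
  FOLLOW(Y') = { $, ')', '*' }

Y' → :: L Y': PREDICT = { '::' }
Y' → ε: PREDICT = { $, ')', '*' }

M[Y', 'y'] is empty (no production applies)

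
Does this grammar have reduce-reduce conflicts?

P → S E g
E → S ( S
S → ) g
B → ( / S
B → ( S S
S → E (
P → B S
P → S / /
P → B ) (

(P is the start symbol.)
No reduce-reduce conflicts

Augment with P' → P and build the canonical LR(0) collection (I0 = CLOSURE({[P' → . P]}), then GOTO on every symbol after a dot until no new states appear). It has 23 states:
  I0: { [B → . ( / S], [B → . ( S S], [E → . S ( S], [P → . B ) (], [P → . B S], [P → . S / /], [P → . S E g], [P' → . P], [S → . ) g], [S → . E (] }  — shift
  I1: { [B → ( . / S], [B → ( . S S], [E → . S ( S], [S → . ) g], [S → . E (] }  — shift
  I2: { [S → ) . g] }  — shift
  I3: { [E → . S ( S], [P → B . ) (], [P → B . S], [S → . ) g], [S → . E (] }  — shift
  I4: { [S → E . (] }  — shift
  I5: { [P' → P .] }  — accept
  I6: { [E → . S ( S], [E → S . ( S], [P → S . / /], [P → S . E g], [S → . ) g], [S → . E (] }  — shift
  I7: { [E → . S ( S], [E → S ( . S], [S → . ) g], [S → . E (] }  — shift
  I8: { [P → S / . /] }  — shift
  I9: { [P → S E . g], [S → E . (] }  — shift
  I10: { [E → S . ( S] }  — shift
  I11: { [S → E ( .] }  — reduce
  I12: { [P → S E g .] }  — reduce
  I13: { [P → S / / .] }  — reduce
  I14: { [E → S ( S .], [E → S . ( S] }  — shift, reduce
  I15: { [P → B ) . (], [S → ) . g] }  — shift
  I16: { [E → S . ( S], [P → B S .] }  — shift, reduce
  I17: { [P → B ) ( .] }  — reduce
  I18: { [S → ) g .] }  — reduce
  I19: { [B → ( / . S], [E → . S ( S], [S → . ) g], [S → . E (] }  — shift
  I20: { [B → ( S . S], [E → . S ( S], [E → S . ( S], [S → . ) g], [S → . E (] }  — shift
  I21: { [B → ( S S .], [E → S . ( S] }  — shift, reduce
  I22: { [B → ( / S .], [E → S . ( S] }  — shift, reduce

No state contains more than one complete item.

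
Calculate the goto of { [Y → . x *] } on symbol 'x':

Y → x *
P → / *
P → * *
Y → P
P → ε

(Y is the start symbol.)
GOTO(I, 'x') = CLOSURE({ [A → αX.β] : [A → α.Xβ] ∈ I, X = 'x' })

Items with dot before 'x', with the dot advanced:
  [Y → . x *] → [Y → x . *]
Closure adds nothing (no advanced item has the dot before a non-terminal).

GOTO = { [Y → x . *] }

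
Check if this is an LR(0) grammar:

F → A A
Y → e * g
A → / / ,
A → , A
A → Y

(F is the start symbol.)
Yes, the grammar is LR(0)

A grammar is LR(0) if no state in the canonical LR(0) collection has:
  - both a shift item (dot before a terminal) and a complete item (shift-reduce conflict), or
  - two or more complete items (reduce-reduce conflict; the accept item [F' → F .] counts as a complete item here).

Augment with F' → F and build the canonical LR(0) collection (I0 = CLOSURE({[F' → . F]}), then GOTO on every symbol after a dot until no new states appear). It has 13 states:
  I0: { [A → . , A], [A → . / / ,], [A → . Y], [F → . A A], [F' → . F], [Y → . e * g] }  — shift
  I1: { [A → , . A], [A → . , A], [A → . / / ,], [A → . Y], [Y → . e * g] }  — shift
  I2: { [A → / . / ,] }  — shift
  I3: { [A → . , A], [A → . / / ,], [A → . Y], [F → A . A], [Y → . e * g] }  — shift
  I4: { [F' → F .] }  — accept
  I5: { [A → Y .] }  — reduce
  I6: { [Y → e . * g] }  — shift
  I7: { [Y → e * . g] }  — shift
  I8: { [Y → e * g .] }  — reduce
  I9: { [F → A A .] }  — reduce
  I10: { [A → / / . ,] }  — shift
  I11: { [A → / / , .] }  — reduce
  I12: { [A → , A .] }  — reduce

Every state is either a pure shift/goto state or contains exactly one complete item and nothing to shift — no conflicts. The grammar is LR(0).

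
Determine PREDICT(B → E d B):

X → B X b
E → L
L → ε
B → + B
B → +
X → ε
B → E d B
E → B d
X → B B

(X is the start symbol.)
PREDICT(B → E d B) = (FIRST(RHS) \ {ε}) ∪ (FOLLOW(B) if ε ∈ FIRST(RHS), i.e. RHS ⇒* ε)
FIRST(E) = { '+', 'd', ε }
FIRST(E d B) = { '+', 'd' }
ε ∉ FIRST(E d B), so FOLLOW(B) is not added.
PREDICT(B → E d B) = { '+', 'd' }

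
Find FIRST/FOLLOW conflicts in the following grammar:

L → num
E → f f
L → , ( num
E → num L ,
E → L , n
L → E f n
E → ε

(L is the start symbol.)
Nullable non-terminals: E.
FIRST sets used below: FIRST(L) = { ',', 'f', 'num' }

E: nullable alternative(s) E → ε; FOLLOW(E) = { 'f' }
  E → f f: FIRST \ {ε} = { 'f' } — overlaps FOLLOW(E) on { 'f' }: CONFLICT
  E → num L ,: FIRST \ {ε} = { 'num' } — disjoint from FOLLOW(E)
  E → L , n: FIRST \ {ε} = { ',', 'f', 'num' } — overlaps FOLLOW(E) on { 'f' }: CONFLICT
  E → ε: FIRST \ {ε} = { } — this is the only nullable alternative, skip

L has no nullable alternative, so no FIRST/FOLLOW check is needed there.

So the grammar has 2 FIRST/FOLLOW conflicts (marked CONFLICT above).

Answer: Yes. E → f f with FOLLOW(E) on { 'f' }; E → L ',' n with FOLLOW(E) on { 'f' }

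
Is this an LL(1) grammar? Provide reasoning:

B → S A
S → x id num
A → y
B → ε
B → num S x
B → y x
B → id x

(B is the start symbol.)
Yes, the grammar is LL(1).

A grammar is LL(1) if for each non-terminal N with multiple productions, the predict sets of those productions are pairwise disjoint, where PREDICT(N → α) = (FIRST(α) \ {ε}) ∪ (FOLLOW(N) if α ⇒* ε).

Relevant sets:
  FIRST(S) = { 'x' }
  FOLLOW(B) = { $ }

For B:
  PREDICT(B → S A) = { 'x' }
  PREDICT(B → ε) = { $ }
  PREDICT(B → num S x) = { 'num' }
  PREDICT(B → y x) = { 'y' }
  PREDICT(B → id x) = { 'id' }
S, A have a single production, so nothing to check there.

All predict sets are disjoint. The grammar IS LL(1).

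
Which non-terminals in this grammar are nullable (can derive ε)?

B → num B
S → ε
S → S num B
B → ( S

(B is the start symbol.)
{ 'S' }

ε-productions: S → ε
So S is immediately nullable.
No further non-terminal can be added: every production for the remaining non-terminals contains a terminal or a non-nullable non-terminal.
Nullable = { 'S' }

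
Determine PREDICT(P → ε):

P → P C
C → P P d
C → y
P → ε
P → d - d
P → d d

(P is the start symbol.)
{ $, 'd', 'y' }

PREDICT(P → ε) = (FIRST(RHS) \ {ε}) ∪ (FOLLOW(P) if ε ∈ FIRST(RHS), i.e. RHS ⇒* ε)
The right-hand side is ε (FIRST(ε) = { ε }), so the predict set is FOLLOW(P) = { $, 'd', 'y' }
PREDICT(P → ε) = { $, 'd', 'y' }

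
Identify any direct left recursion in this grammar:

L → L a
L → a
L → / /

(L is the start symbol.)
Yes, L is left-recursive

L → L a: LEFT RECURSIVE (starts with L)
L → a: starts with a
L → / /: starts with '/'

The grammar has direct left recursion on: L.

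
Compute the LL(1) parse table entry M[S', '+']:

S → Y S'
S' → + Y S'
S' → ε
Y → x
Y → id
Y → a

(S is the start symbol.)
S' → + Y S'

To find M[S', '+'], we find productions for S' where '+' is in the predict set (PREDICT(N → α) = (FIRST(α) \ {ε}) ∪ (FOLLOW(N) if α ⇒* ε)).

Relevant sets:
  FOLLOW(S') = { $ }

S' → + Y S': PREDICT = { '+' }
  '+' is in predict set, so this production goes in M[S', '+']
S' → ε: PREDICT = { $ }

M[S', '+'] = S' → + Y S'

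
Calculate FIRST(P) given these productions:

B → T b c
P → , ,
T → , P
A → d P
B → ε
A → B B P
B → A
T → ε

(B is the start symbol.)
To compute FIRST(P), examine every production with P on the left-hand side, reading each right-hand side left to right until a non-nullable symbol is reached.

From P → , ,:
  - ',' is a terminal: add ',' and stop

Collecting: FIRST(P) = { ',' }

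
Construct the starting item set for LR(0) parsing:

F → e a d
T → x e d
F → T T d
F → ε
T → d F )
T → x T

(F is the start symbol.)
First, augment the grammar with F' → F
I₀ = CLOSURE({ [F' → . F] }):
  [F' → . F] has the dot before F: add [F → . e a d], [F → . T T d], [F → .]
  [F → . T T d] has the dot before T: add [T → . x e d], [T → . d F )], [T → . x T]
No further items can be added.

I₀ = { [F → . T T d], [F → . e a d], [F → .], [F' → . F], [T → . d F )], [T → . x T], [T → . x e d] }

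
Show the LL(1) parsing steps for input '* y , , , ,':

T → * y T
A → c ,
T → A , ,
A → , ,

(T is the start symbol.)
Stack is shown with the top on the left.

Stack      Input          Action
--------------------------------
T $        * y , , , , $  output T → * y T
* y T $    * y , , , , $  match '*'
y T $      y , , , , $    match 'y'
T $        , , , , $      output T → A , ,
A , , $    , , , , $      output A → , ,
, , , , $  , , , , $      match ','
, , , $    , , , $        match ','
, , $      , , $          match ','
, $        , $            match ','
$          $              accept

The string is accepted.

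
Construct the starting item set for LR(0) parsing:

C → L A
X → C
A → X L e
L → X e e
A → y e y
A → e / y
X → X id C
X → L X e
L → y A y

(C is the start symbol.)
{ [C → . L A], [C' → . C], [L → . X e e], [L → . y A y], [X → . C], [X → . L X e], [X → . X id C] }

First, augment the grammar with C' → C
I₀ = CLOSURE({ [C' → . C] }):
  [C' → . C] has the dot before C: add [C → . L A]
  [C → . L A] has the dot before L: add [L → . X e e], [L → . y A y]
  [L → . X e e] has the dot before X: add [X → . C], [X → . X id C], [X → . L X e]
No further items can be added.

I₀ = { [C → . L A], [C' → . C], [L → . X e e], [L → . y A y], [X → . C], [X → . L X e], [X → . X id C] }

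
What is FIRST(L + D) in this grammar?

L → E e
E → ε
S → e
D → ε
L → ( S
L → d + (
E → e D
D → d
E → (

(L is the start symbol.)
{ '(', 'd', 'e' }

FIRST sets of the non-terminals involved (from the grammar, by fixed-point iteration):
  FIRST(L) = { '(', 'd', 'e' }

To compute FIRST(L + D), process the symbols left to right:
Symbol L is a non-terminal. Add FIRST(L) \ {ε} = { '(', 'd', 'e' }
L is not nullable (ε ∉ FIRST(L)), so stop here.
FIRST(L + D) = { '(', 'd', 'e' }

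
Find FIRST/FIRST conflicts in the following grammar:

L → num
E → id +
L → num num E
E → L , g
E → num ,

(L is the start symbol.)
Yes. L → num / L → num num E on { 'num' }; E → L ',' g / E → num ',' on { 'num' }

A FIRST/FIRST conflict occurs when two productions N → α and N → β for the same non-terminal have FIRST(α) ∩ FIRST(β) ≠ ∅ (with ε ∈ FIRST of a nullable right-hand side, so two nullable alternatives also conflict).

FIRST sets of the non-terminals at (or reachable through a nullable prefix from) the front of some alternative:
  FIRST(L) = { 'num' }

Productions for L:
  L → num: FIRST = { 'num' }
  L → num num E: FIRST = { 'num' }
Productions for E:
  E → id +: FIRST = { 'id' }
  E → L , g: FIRST = { 'num' }
  E → num ,: FIRST = { 'num' }

Conflict for L: L → num and L → num num E
  Overlap: { 'num' }
Conflict for E: E → L , g and E → num ,
  Overlap: { 'num' }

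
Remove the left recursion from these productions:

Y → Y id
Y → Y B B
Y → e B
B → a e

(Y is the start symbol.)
Y is directly left-recursive. The standard transformation for
  A → A α₁ | ... | A α_m | β₁ | ... | β_n
is
  A  → β₁ A' | ... | β_n A'
  A' → α₁ A' | ... | α_m A' | ε

Y → e B becomes Y → e B Y'
Y → Y id becomes Y' → id Y'
Y → Y B B becomes Y' → B B Y'
Add Y' → ε

Productions for other non-terminals are unchanged:
  B → a e

Resulting grammar:
Y → e B Y'
Y' → id Y'
Y' → B B Y'
Y' → ε
B → a e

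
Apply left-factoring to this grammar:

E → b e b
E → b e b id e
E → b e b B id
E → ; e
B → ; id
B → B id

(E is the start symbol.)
Left-factoring transforms A → αβ₁ | αβ₂ into A → αA' and A' → β₁ | β₂
(α is the longest common prefix among the alternatives). Repeat until
no nonterminal has two alternatives with a common prefix.

Round 1: E has alternatives sharing prefix 'b e b'. Introduce E': E → b e b E'
  Add: E' → ε
  Add: E' → id e
  Add: E' → B id

No remaining common prefixes — done.

Resulting grammar:
E → b e b E'
E' → ε
E' → id e
E' → B id
E → ; e
B → ; id
B → B id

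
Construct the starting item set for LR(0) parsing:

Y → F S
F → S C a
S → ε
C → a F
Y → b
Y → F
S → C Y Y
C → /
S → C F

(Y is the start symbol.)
{ [C → . /], [C → . a F], [F → . S C a], [S → . C F], [S → . C Y Y], [S → .], [Y → . F S], [Y → . F], [Y → . b], [Y' → . Y] }

First, augment the grammar with Y' → Y
I₀ = CLOSURE({ [Y' → . Y] }):
  [Y' → . Y] has the dot before Y: add [Y → . F S], [Y → . b], [Y → . F]
  [Y → . F S] has the dot before F: add [F → . S C a]
  [F → . S C a] has the dot before S: add [S → .], [S → . C Y Y], [S → . C F]
  [S → . C Y Y] has the dot before C: add [C → . a F], [C → . /]
No further items can be added.

I₀ = { [C → . /], [C → . a F], [F → . S C a], [S → . C F], [S → . C Y Y], [S → .], [Y → . F S], [Y → . F], [Y → . b], [Y' → . Y] }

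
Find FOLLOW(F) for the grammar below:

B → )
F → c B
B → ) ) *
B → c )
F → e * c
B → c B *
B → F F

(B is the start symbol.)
{ $, '*', 'c', 'e' }

To compute FOLLOW(F), find every occurrence of F on a right-hand side N → α F β: add FIRST(β) \ {ε}, and if β is empty or nullable also add FOLLOW(N). Iterate to a fixed point.

In B → F F: F is followed by F, add FIRST(F) \ {ε} = { 'c', 'e' }
In B → F F: F is at the end, add FOLLOW(B)

The FOLLOW sets referred to above (computed the same way, to a fixed point):
  FOLLOW(B) = { $, '*', 'c', 'e' }

Taking the union: FOLLOW(F) = { $, '*', 'c', 'e' }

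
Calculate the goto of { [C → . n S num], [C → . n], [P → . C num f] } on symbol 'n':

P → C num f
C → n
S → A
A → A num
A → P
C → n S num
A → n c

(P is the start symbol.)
GOTO(I, 'n') = CLOSURE({ [A → αX.β] : [A → α.Xβ] ∈ I, X = 'n' })

Items with dot before 'n', with the dot advanced:
  [C → . n] → [C → n .]
  [C → . n S num] → [C → n . S num]
Closure of the advanced items:
  [C → n . S num] has the dot before S: add [S → . A]
  [S → . A] has the dot before A: add [A → . A num], [A → . P], [A → . n c]
  [A → . P] has the dot before P: add [P → . C num f]
  [P → . C num f] has the dot before C: add [C → . n], [C → . n S num]

GOTO = { [A → . A num], [A → . P], [A → . n c], [C → . n S num], [C → . n], [C → n . S num], [C → n .], [P → . C num f], [S → . A] }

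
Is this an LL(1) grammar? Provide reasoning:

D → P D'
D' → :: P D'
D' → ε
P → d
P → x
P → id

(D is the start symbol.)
Yes, the grammar is LL(1).

A grammar is LL(1) if for each non-terminal N with multiple productions, the predict sets of those productions are pairwise disjoint, where PREDICT(N → α) = (FIRST(α) \ {ε}) ∪ (FOLLOW(N) if α ⇒* ε).

Relevant sets:
  FOLLOW(D') = { $ }

For D':
  PREDICT(D' → :: P D') = { '::' }
  PREDICT(D' → ε) = { $ }
For P:
  PREDICT(P → d) = { 'd' }
  PREDICT(P → x) = { 'x' }
  PREDICT(P → id) = { 'id' }
D has a single production, so nothing to check there.

All predict sets are disjoint. The grammar IS LL(1).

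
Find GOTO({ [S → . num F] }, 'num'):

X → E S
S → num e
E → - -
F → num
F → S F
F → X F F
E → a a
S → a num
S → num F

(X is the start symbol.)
{ [E → . - -], [E → . a a], [F → . S F], [F → . X F F], [F → . num], [S → . a num], [S → . num F], [S → . num e], [S → num . F], [X → . E S] }

GOTO(I, 'num') = CLOSURE({ [A → αX.β] : [A → α.Xβ] ∈ I, X = 'num' })

Items with dot before 'num', with the dot advanced:
  [S → . num F] → [S → num . F]
Closure of the advanced items:
  [S → num . F] has the dot before F: add [F → . num], [F → . S F], [F → . X F F]
  [F → . S F] has the dot before S: add [S → . num e], [S → . a num], [S → . num F]
  [F → . X F F] has the dot before X: add [X → . E S]
  [X → . E S] has the dot before E: add [E → . - -], [E → . a a]

GOTO = { [E → . - -], [E → . a a], [F → . S F], [F → . X F F], [F → . num], [S → . a num], [S → . num F], [S → . num e], [S → num . F], [X → . E S] }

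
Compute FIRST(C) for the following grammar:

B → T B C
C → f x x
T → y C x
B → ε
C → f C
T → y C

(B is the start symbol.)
From C → f x x:
  - f is a terminal: add 'f' and stop
From C → f C:
  - f is a terminal: add 'f' and stop

Collecting: FIRST(C) = { 'f' }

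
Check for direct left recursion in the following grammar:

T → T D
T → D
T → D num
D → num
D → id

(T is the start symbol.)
Yes, T is left-recursive

Direct left recursion occurs when N → N α for some non-terminal N (the right-hand side begins with the left-hand side itself).

T → T D: LEFT RECURSIVE (starts with T)
T → D: starts with D
T → D num: starts with D
D → num: starts with num
D → id: starts with id

The grammar has direct left recursion on: T.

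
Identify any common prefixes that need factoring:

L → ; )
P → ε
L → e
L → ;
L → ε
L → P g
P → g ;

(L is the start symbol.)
Yes, L has productions with common prefix ';'

Left-factoring is needed when two productions for the same non-terminal
share a common prefix on the right-hand side.

Productions for L:
  L → ; )
  L → e
  L → ;
  L → ε
  L → P g
Productions for P:
  P → ε
  P → g ;

Found common prefix ';' in productions for L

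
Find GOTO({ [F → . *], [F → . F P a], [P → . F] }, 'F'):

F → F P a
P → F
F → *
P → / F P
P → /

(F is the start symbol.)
{ [F → . *], [F → . F P a], [F → F . P a], [P → . / F P], [P → . /], [P → . F], [P → F .] }

GOTO(I, 'F') = CLOSURE({ [A → αX.β] : [A → α.Xβ] ∈ I, X = 'F' })

Items with dot before 'F', with the dot advanced:
  [F → . F P a] → [F → F . P a]
  [P → . F] → [P → F .]
Closure of the advanced items:
  [F → F . P a] has the dot before P: add [P → . F], [P → . / F P], [P → . /]
  [P → . F] has the dot before F: add [F → . F P a], [F → . *]

GOTO = { [F → . *], [F → . F P a], [F → F . P a], [P → . / F P], [P → . /], [P → . F], [P → F .] }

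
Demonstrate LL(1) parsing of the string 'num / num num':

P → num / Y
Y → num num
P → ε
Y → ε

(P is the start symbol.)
Stack is shown with the top on the left.

Stack      Input            Action
----------------------------------
P $        num / num num $  output P → num / Y
num / Y $  num / num num $  match 'num'
/ Y $      / num num $      match '/'
Y $        num num $        output Y → num num
num num $  num num $        match 'num'
num $      num $            match 'num'
$          $                accept

The string is accepted.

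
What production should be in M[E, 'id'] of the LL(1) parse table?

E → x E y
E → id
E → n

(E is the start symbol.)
E → id

To find M[E, 'id'], we find productions for E where 'id' is in the predict set (PREDICT(N → α) = (FIRST(α) \ {ε}) ∪ (FOLLOW(N) if α ⇒* ε)).

E → x E y: PREDICT = { 'x' }
E → id: PREDICT = { 'id' }
  'id' is in predict set, so this production goes in M[E, 'id']
E → n: PREDICT = { 'n' }

M[E, 'id'] = E → id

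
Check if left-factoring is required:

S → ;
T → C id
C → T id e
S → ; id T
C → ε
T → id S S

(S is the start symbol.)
Left-factoring is needed when two productions for the same non-terminal
share a common prefix on the right-hand side.

Productions for S:
  S → ;
  S → ; id T
Productions for T:
  T → C id
  T → id S S
Productions for C:
  C → T id e
  C → ε

Found common prefix ';' in productions for S

Answer: Yes, S has productions with common prefix ';'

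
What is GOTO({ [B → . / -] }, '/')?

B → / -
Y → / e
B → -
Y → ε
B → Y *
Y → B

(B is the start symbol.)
GOTO(I, '/') = CLOSURE({ [A → αX.β] : [A → α.Xβ] ∈ I, X = '/' })

Items with dot before '/', with the dot advanced:
  [B → . / -] → [B → / . -]
Closure adds nothing (no advanced item has the dot before a non-terminal).

GOTO = { [B → / . -] }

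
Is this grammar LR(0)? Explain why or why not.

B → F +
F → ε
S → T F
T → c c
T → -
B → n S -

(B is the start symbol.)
No. Shift-reduce conflict between [F → .] and [B → . n S -]

A grammar is LR(0) if no state in the canonical LR(0) collection has:
  - both a shift item (dot before a terminal) and a complete item (shift-reduce conflict), or
  - two or more complete items (reduce-reduce conflict; the accept item [B' → B .] counts as a complete item here).

Augment with B' → B and build the canonical LR(0) collection (I0 = CLOSURE({[B' → . B]}), then GOTO on every symbol after a dot until no new states appear). It has 12 states:
  I0: { [B → . F +], [B → . n S -], [B' → . B], [F → .] }  — shift, reduce
  I1: { [B' → B .] }  — accept
  I2: { [B → F . +] }  — shift
  I3: { [B → n . S -], [S → . T F], [T → . -], [T → . c c] }  — shift
  I4: { [T → - .] }  — reduce
  I5: { [B → n S . -] }  — shift
  I6: { [F → .], [S → T . F] }  — reduce
  I7: { [T → c . c] }  — shift
  I8: { [T → c c .] }  — reduce
  I9: { [S → T F .] }  — reduce
  I10: { [B → n S - .] }  — reduce
  I11: { [B → F + .] }  — reduce

Conflict in state I0:
  Shift-reduce conflict between [F → .] and [B → . n S -]
So the grammar is NOT LR(0).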